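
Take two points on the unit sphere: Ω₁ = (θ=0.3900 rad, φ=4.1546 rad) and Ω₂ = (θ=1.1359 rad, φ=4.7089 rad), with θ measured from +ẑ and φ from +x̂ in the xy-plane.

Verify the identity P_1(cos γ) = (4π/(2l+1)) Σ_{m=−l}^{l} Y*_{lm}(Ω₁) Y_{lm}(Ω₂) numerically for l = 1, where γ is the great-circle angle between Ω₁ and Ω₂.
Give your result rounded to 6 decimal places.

0.682850

Term-by-term m-sum for l=1 (normalisation 4π/3 = 4.188790):
  m=-1: -0.069527-0.111443i × -0.001093+0.313331i = +0.034995-0.021663i  (running Σ = +0.034995-0.021663i)
  m=0: +0.451913-0.000000i × +0.205856+0.000000i = +0.093029+0.000000i  (running Σ = +0.128024-0.021663i)
  m=1: +0.069527-0.111443i × +0.001093+0.313331i = +0.034995+0.021663i  (running Σ = +0.163019+0.000000i)
Accumulated sum +0.163019+0.000000i; after 4π/(2l+1) scaling, +0.682850+0.000000i ⇒ P_1 = 0.682850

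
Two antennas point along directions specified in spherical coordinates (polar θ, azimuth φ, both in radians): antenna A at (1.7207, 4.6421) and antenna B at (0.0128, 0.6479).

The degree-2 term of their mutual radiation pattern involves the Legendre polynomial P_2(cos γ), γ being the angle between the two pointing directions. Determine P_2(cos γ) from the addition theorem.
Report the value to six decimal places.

-0.462716

Expand P_2 via completeness: Σ_{m} conj(Y_{2,m}) at Ω₁ times Y_{2,m} at Ω₂ —
  [-2]  conj(Y_{2,-2})(Ω₁) = -0.373933+0.052916i ; Y_{2,-2}(Ω₂) = +0.000017-0.000061i ; Δ = -0.000003+0.000024i
  [-1]  conj(Y_{2,-1})(Ω₁) = +0.008012+0.113799i ; Y_{2,-1}(Ω₂) = +0.007884-0.005967i ; Δ = +0.000742+0.000849i
  [+0]  conj(Y_{2,0})(Ω₁) = -0.294289-0.000000i ; Y_{2,0}(Ω₂) = +0.630628+0.000000i ; Δ = -0.185587-0.000000i
  [+1]  conj(Y_{2,1})(Ω₁) = -0.008012+0.113799i ; Y_{2,1}(Ω₂) = -0.007884-0.005967i ; Δ = +0.000742-0.000849i
  [+2]  conj(Y_{2,2})(Ω₁) = -0.373933-0.052916i ; Y_{2,2}(Ω₂) = +0.000017+0.000061i ; Δ = -0.000003-0.000024i
Total Σ_m = -0.184109+0.000000i. Multiply by 2.513274: -0.462716+0.000000i. P_2(cos γ) = -0.462716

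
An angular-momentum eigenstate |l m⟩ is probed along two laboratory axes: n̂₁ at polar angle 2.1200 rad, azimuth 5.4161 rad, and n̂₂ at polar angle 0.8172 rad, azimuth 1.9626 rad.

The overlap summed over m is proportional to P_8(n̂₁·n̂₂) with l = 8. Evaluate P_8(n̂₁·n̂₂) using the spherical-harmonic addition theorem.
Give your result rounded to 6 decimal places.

-0.153949

Addition theorem: P_8(cos γ) = (4π/17) Σ_m Y*_{lm}(Ω₁) Y_{lm}(Ω₂), m = −8…8:
  [-8]  conj(Y_{8,-8})(Ω₁) = 0.11464 - 0.08778j ; Y_{8,-8}(Ω₂) = -0.04122 - 0.00030j ; Δ = -0.00475 + 0.00358j
  [-7]  conj(Y_{8,-7})(Ω₁) = -0.34543 - 0.07492j ; Y_{8,-7}(Ω₂) = 0.06010 - 0.14256j ; Δ = -0.03144 + 0.04474j
  [-6]  conj(Y_{8,-6})(Ω₁) = 0.21064 + 0.39480j ; Y_{8,-6}(Ω₂) = 0.23979 + 0.24238j ; Δ = -0.04518 + 0.14573j
  [-5]  conj(Y_{8,-5})(Ω₁) = 0.07670 - 0.19374j ; Y_{8,-5}(Ω₂) = -0.42729 + 0.17475j ; Δ = 0.00108 + 0.09619j
  [-4]  conj(Y_{8,-4})(Ω₁) = 0.21339 - 0.07232j ; Y_{8,-4}(Ω₂) = 0.00105 - 0.29429j ; Δ = -0.02106 - 0.06287j
  [-3]  conj(Y_{8,-3})(Ω₁) = -0.28847 - 0.17305j ; Y_{8,-3}(Ω₂) = -0.13342 - 0.05568j ; Δ = 0.02885 + 0.03915j
  [-2]  conj(Y_{8,-2})(Ω₁) = -0.01021 - 0.06194j ; Y_{8,-2}(Ω₂) = 0.26974 - 0.26877j ; Δ = -0.01940 - 0.01396j
  [-1]  conj(Y_{8,-1})(Ω₁) = -0.22324 + 0.26305j ; Y_{8,-1}(Ω₂) = 0.01162 + 0.02814j ; Δ = -0.01000 - 0.00322j
  [+0]  conj(Y_{8,0})(Ω₁) = -0.01213 + 0.00000j ; Y_{8,0}(Ω₂) = 0.36872 + 0.00000j ; Δ = -0.00447 + 0.00000j
  [+1]  conj(Y_{8,1})(Ω₁) = 0.22324 + 0.26305j ; Y_{8,1}(Ω₂) = -0.01162 + 0.02814j ; Δ = -0.01000 + 0.00322j
  [+2]  conj(Y_{8,2})(Ω₁) = -0.01021 + 0.06194j ; Y_{8,2}(Ω₂) = 0.26974 + 0.26877j ; Δ = -0.01940 + 0.01396j
  [+3]  conj(Y_{8,3})(Ω₁) = 0.28847 - 0.17305j ; Y_{8,3}(Ω₂) = 0.13342 - 0.05568j ; Δ = 0.02885 - 0.03915j
  [+4]  conj(Y_{8,4})(Ω₁) = 0.21339 + 0.07232j ; Y_{8,4}(Ω₂) = 0.00105 + 0.29429j ; Δ = -0.02106 + 0.06287j
  [+5]  conj(Y_{8,5})(Ω₁) = -0.07670 - 0.19374j ; Y_{8,5}(Ω₂) = 0.42729 + 0.17475j ; Δ = 0.00108 - 0.09619j
  [+6]  conj(Y_{8,6})(Ω₁) = 0.21064 - 0.39480j ; Y_{8,6}(Ω₂) = 0.23979 - 0.24238j ; Δ = -0.04518 - 0.14573j
  [+7]  conj(Y_{8,7})(Ω₁) = 0.34543 - 0.07492j ; Y_{8,7}(Ω₂) = -0.06010 - 0.14256j ; Δ = -0.03144 - 0.04474j
  [+8]  conj(Y_{8,8})(Ω₁) = 0.11464 + 0.08778j ; Y_{8,8}(Ω₂) = -0.04122 + 0.00030j ; Δ = -0.00475 - 0.00358j
Accumulated sum -0.20826 - 0.00000j; after 4π/(2l+1) scaling, -0.15395 - 0.00000j ⇒ P_8 = -0.153949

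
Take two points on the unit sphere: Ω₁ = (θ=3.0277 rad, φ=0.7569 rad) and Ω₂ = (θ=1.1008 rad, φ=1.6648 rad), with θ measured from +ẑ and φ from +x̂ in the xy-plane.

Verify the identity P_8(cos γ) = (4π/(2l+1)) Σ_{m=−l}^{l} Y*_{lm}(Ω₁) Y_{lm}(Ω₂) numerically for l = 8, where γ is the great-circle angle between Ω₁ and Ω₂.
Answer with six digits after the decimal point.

-0.276062

Term-by-term m-sum for l=8 (normalisation 4π/17 = 0.739198):
  m=-8: Y*=+0.000000-0.000000i  Y=+0.150285-0.140576i  product +0.000000-0.000000i
  m=-7: Y*=-0.000000+0.000000i  Y=+0.255705+0.330818i  product -0.000000+0.000000i
  m=-6: Y*=-0.000002-0.000011i  Y=-0.331785+0.209876i  product +0.000003+0.000003i
  m=-5: Y*=+0.000145+0.000108i  Y=-0.007192-0.014158i  product +0.000000-0.000003i
  m=-4: Y*=-0.002168+0.000248i  Y=-0.317775+0.125457i  product +0.000658-0.000351i
  m=-3: Y*=+0.012582-0.014941i  Y=-0.053992-0.186353i  product -0.003464-0.001538i
  m=-2: Y*=+0.007066+0.123835i  Y=-0.248501+0.047278i  product -0.007611-0.030439i
  m=-1: Y*=-0.363085-0.342959i  Y=-0.023450-0.248720i  product -0.076787+0.098349i
  m=+0: Y*=+0.906847-0.000000i  Y=-0.219509+0.000000i  product -0.199061+0.000000i
  m=+1: Y*=+0.363085-0.342959i  Y=+0.023450-0.248720i  product -0.076787-0.098349i
  m=+2: Y*=+0.007066-0.123835i  Y=-0.248501-0.047278i  product -0.007611+0.030439i
  m=+3: Y*=-0.012582-0.014941i  Y=+0.053992-0.186353i  product -0.003464+0.001538i
  m=+4: Y*=-0.002168-0.000248i  Y=-0.317775-0.125457i  product +0.000658+0.000351i
  m=+5: Y*=-0.000145+0.000108i  Y=+0.007192-0.014158i  product +0.000000+0.000003i
  m=+6: Y*=-0.000002+0.000011i  Y=-0.331785-0.209876i  product +0.000003-0.000003i
  m=+7: Y*=+0.000000+0.000000i  Y=-0.255705+0.330818i  product -0.000000-0.000000i
  m=+8: Y*=+0.000000+0.000000i  Y=+0.150285+0.140576i  product +0.000000+0.000000i
Accumulated sum -0.373461-0.000000i; after 4π/(2l+1) scaling, -0.276062-0.000000i ⇒ P_8 = -0.276062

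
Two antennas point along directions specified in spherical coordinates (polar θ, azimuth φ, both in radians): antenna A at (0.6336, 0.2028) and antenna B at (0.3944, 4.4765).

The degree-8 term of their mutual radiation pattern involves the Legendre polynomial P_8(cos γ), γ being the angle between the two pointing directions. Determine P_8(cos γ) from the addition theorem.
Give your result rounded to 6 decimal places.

0.300361

Term-by-term m-sum for l=8 (normalisation 4π/17 = 0.739198):
  [-8]  conj(Y_{8,-8})(Ω₁) = -0.00040 + 0.00777j ; Y_{8,-8}(Ω₂) = -0.00008 + 0.00023j ; Δ = -0.00000 - 0.00000j
  [-7]  conj(Y_{8,-7})(Ω₁) = 0.00638 + 0.04188j ; Y_{8,-7}(Ω₂) = 0.00235 + 0.00019j ; Δ = 0.00001 + 0.00010j
  [-6]  conj(Y_{8,-6})(Ω₁) = 0.04913 + 0.13293j ; Y_{8,-6}(Ω₂) = -0.00221 - 0.01411j ; Δ = 0.00177 - 0.00099j
  [-5]  conj(Y_{8,-5})(Ω₁) = 0.16985 + 0.27285j ; Y_{8,-5}(Ω₂) = -0.05689 + 0.02347j ; Δ = -0.01607 - 0.01153j
  [-4]  conj(Y_{8,-4})(Ω₁) = 0.33007 + 0.34756j ; Y_{8,-4}(Ω₂) = 0.11281 + 0.15562j ; Δ = -0.01685 + 0.09057j
  [-3]  conj(Y_{8,-3})(Ω₁) = 0.30742 + 0.21413j ; Y_{8,-3}(Ω₂) = 0.27280 - 0.31889j ; Δ = 0.15215 - 0.03962j
  [-2]  conj(Y_{8,-2})(Ω₁) = -0.07386 - 0.03171j ; Y_{8,-2}(Ω₂) = -0.50008 - 0.25514j ; Δ = 0.02884 + 0.03470j
  [-1]  conj(Y_{8,-1})(Ω₁) = -0.40756 - 0.08381j ; Y_{8,-1}(Ω₂) = -0.05548 + 0.23082j ; Δ = 0.04196 - 0.08942j
  [+0]  conj(Y_{8,0})(Ω₁) = -0.05425 + 0.00000j ; Y_{8,0}(Ω₂) = -0.41912 + 0.00000j ; Δ = 0.02274 + 0.00000j
  [+1]  conj(Y_{8,1})(Ω₁) = 0.40756 - 0.08381j ; Y_{8,1}(Ω₂) = 0.05548 + 0.23082j ; Δ = 0.04196 + 0.08942j
  [+2]  conj(Y_{8,2})(Ω₁) = -0.07386 + 0.03171j ; Y_{8,2}(Ω₂) = -0.50008 + 0.25514j ; Δ = 0.02884 - 0.03470j
  [+3]  conj(Y_{8,3})(Ω₁) = -0.30742 + 0.21413j ; Y_{8,3}(Ω₂) = -0.27280 - 0.31889j ; Δ = 0.15215 + 0.03962j
  [+4]  conj(Y_{8,4})(Ω₁) = 0.33007 - 0.34756j ; Y_{8,4}(Ω₂) = 0.11281 - 0.15562j ; Δ = -0.01685 - 0.09057j
  [+5]  conj(Y_{8,5})(Ω₁) = -0.16985 + 0.27285j ; Y_{8,5}(Ω₂) = 0.05689 + 0.02347j ; Δ = -0.01607 + 0.01153j
  [+6]  conj(Y_{8,6})(Ω₁) = 0.04913 - 0.13293j ; Y_{8,6}(Ω₂) = -0.00221 + 0.01411j ; Δ = 0.00177 + 0.00099j
  [+7]  conj(Y_{8,7})(Ω₁) = -0.00638 + 0.04188j ; Y_{8,7}(Ω₂) = -0.00235 + 0.00019j ; Δ = 0.00001 - 0.00010j
  [+8]  conj(Y_{8,8})(Ω₁) = -0.00040 - 0.00777j ; Y_{8,8}(Ω₂) = -0.00008 - 0.00023j ; Δ = -0.00000 + 0.00000j
Accumulated sum 0.40633 - 0.00000j; after 4π/(2l+1) scaling, 0.30036 - 0.00000j ⇒ P_8 = 0.300361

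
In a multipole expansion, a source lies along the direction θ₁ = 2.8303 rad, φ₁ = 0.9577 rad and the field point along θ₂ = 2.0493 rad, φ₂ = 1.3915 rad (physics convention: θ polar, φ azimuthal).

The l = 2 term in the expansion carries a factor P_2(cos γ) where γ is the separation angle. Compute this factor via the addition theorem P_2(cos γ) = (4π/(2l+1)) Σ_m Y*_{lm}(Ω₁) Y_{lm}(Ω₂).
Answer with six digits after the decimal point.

Addition theorem: P_2(cos γ) = (4π/5) Σ_m Y*_{lm}(Ω₁) Y_{lm}(Ω₂), m = −2…2:
  m=-2: -0.01224 + 0.03411j × -0.28502 - 0.10682j = 0.00713 - 0.00841j  (running Σ = 0.00713 - 0.00841j)
  m=-1: -0.12961 - 0.18423j × -0.05631 + 0.31071j = 0.06454 - 0.02990j  (running Σ = 0.07167 - 0.03831j)
  m=0: 0.54202 + 0.00000j × -0.11479 + 0.00000j = -0.06222 + 0.00000j  (running Σ = 0.00945 - 0.03831j)
  m=1: 0.12961 - 0.18423j × 0.05631 + 0.31071j = 0.06454 + 0.02990j  (running Σ = 0.07399 - 0.00841j)
  m=2: -0.01224 - 0.03411j × -0.28502 + 0.10682j = 0.00713 + 0.00841j  (running Σ = 0.08113 + 0.00000j)
Total Σ_m = 0.08113 + 0.00000j. Multiply by 2.513274: 0.20389 + 0.00000j. P_2(cos γ) = 0.203891

0.203891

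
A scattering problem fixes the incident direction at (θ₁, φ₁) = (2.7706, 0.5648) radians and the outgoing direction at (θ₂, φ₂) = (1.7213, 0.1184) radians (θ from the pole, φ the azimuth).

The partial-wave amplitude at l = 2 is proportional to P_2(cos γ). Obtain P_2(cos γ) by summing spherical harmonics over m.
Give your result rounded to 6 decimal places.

Term-by-term m-sum for l=2 (normalisation 4π/5 = 2.513274):
  term(m=-2) = +0.012024+0.014930i   from Y*(Ω₁)=+0.021680+0.045909i, Y(Ω₂)=+0.367053-0.088580i
  term(m=-1) = +0.026964+0.012906i   from Y*(Ω₁)=-0.220487-0.139713i, Y(Ω₂)=-0.113722+0.013528i
  term(m=+0) = -0.148949+0.000000i   from Y*(Ω₁)=+0.506422-0.000000i, Y(Ω₂)=-0.294121+0.000000i
  term(m=+1) = +0.026964-0.012906i   from Y*(Ω₁)=+0.220487-0.139713i, Y(Ω₂)=+0.113722+0.013528i
  term(m=+2) = +0.012024-0.014930i   from Y*(Ω₁)=+0.021680-0.045909i, Y(Ω₂)=+0.367053+0.088580i
Accumulated sum -0.070972+0.000000i; after 4π/(2l+1) scaling, -0.178372+0.000000i ⇒ P_2 = -0.178372

-0.178372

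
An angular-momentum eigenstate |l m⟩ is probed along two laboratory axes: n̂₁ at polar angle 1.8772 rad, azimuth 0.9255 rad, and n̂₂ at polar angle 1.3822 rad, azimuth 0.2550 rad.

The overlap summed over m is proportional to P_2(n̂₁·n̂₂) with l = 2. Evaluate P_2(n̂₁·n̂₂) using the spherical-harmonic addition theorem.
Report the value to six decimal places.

0.187946

Addition theorem: P_2(cos γ) = (4π/5) Σ_m Y*_{lm}(Ω₁) Y_{lm}(Ω₂), m = −2…2:
  m=-2: -0.09711 + 0.33744j × 0.32527 - 0.18194j = 0.02981 + 0.12743j  (running Σ = 0.02981 + 0.12743j)
  m=-1: -0.13362 - 0.17750j × 0.13767 - 0.03589j = -0.02477 - 0.01964j  (running Σ = 0.00504 + 0.10778j)
  m=0: -0.22931 + 0.00000j × -0.28213 + 0.00000j = 0.06470 + 0.00000j  (running Σ = 0.06974 + 0.10778j)
  m=1: 0.13362 - 0.17750j × -0.13767 - 0.03589j = -0.02477 + 0.01964j  (running Σ = 0.04497 + 0.12743j)
  m=2: -0.09711 - 0.33744j × 0.32527 + 0.18194j = 0.02981 - 0.12743j  (running Σ = 0.07478 + 0.00000j)
Total Σ_m = 0.07478 + 0.00000j. Multiply by 2.513274: 0.18795 + 0.00000j. P_2(cos γ) = 0.187946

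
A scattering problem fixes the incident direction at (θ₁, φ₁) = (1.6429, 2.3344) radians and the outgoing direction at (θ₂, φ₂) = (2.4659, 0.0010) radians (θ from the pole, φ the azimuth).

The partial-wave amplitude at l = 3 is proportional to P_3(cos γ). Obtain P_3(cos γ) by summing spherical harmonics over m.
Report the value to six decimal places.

0.430540

Summing Y*_{l m}(θ₁,φ₁)·Y_{l m}(θ₂,φ₂) over m ∈ [−3, 3]; prefactor 4π/(2·3+1) = 1.795196:
  term(m=-3) = (0.031852, 0.027769)   from Y*(Ω₁)=(0.311229, 0.272977), Y(Ω₂)=(0.102075, -0.000306)
  term(m=-2) = (-0.001041, -0.022823)   from Y*(Ω₁)=(0.003192, 0.073173), Y(Ω₂)=(-0.311932, 0.000624)
  term(m=-1) = (0.089617, -0.093799)   from Y*(Ω₁)=(0.217123, -0.226800), Y(Ω₂)=(0.413179, -0.000413)
  term(m=+0) = (-0.001028, 0.000000)   from Y*(Ω₁)=(0.079955, -0.000000), Y(Ω₂)=(-0.012852, 0.000000)
  term(m=+1) = (0.089617, 0.093799)   from Y*(Ω₁)=(-0.217123, -0.226800), Y(Ω₂)=(-0.413179, -0.000413)
  term(m=+2) = (-0.001041, 0.022823)   from Y*(Ω₁)=(0.003192, -0.073173), Y(Ω₂)=(-0.311932, -0.000624)
  term(m=+3) = (0.031852, -0.027769)   from Y*(Ω₁)=(-0.311229, 0.272977), Y(Ω₂)=(-0.102075, -0.000306)
Total Σ_m = (0.239829, 0.000000). Multiply by 1.795196: (0.430540, 0.000000). P_3(cos γ) = 0.430540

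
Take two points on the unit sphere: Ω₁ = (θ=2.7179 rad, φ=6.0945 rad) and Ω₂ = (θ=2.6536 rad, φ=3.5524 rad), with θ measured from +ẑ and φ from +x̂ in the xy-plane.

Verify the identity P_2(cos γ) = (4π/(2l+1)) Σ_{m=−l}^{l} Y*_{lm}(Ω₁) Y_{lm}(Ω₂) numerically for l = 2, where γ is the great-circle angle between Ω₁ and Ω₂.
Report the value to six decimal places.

Expand P_2 via completeness: Σ_{m} conj(Y_{2,m}) at Ω₁ times Y_{2,m} at Ω₂ —
  [-2]  conj(Y_{2,-2})(Ω₁) = +0.060697-0.024058i ; Y_{2,-2}(Ω₂) = +0.057829-0.062177i ; Δ = +0.002014-0.005165i
  [-1]  conj(Y_{2,-1})(Ω₁) = -0.284394+0.054307i ; Y_{2,-1}(Ω₂) = +0.293314-0.127765i ; Δ = -0.076478+0.052265i
  [+0]  conj(Y_{2,0})(Ω₁) = +0.470854-0.000000i ; Y_{2,0}(Ω₂) = +0.422791+0.000000i ; Δ = +0.199073+0.000000i
  [+1]  conj(Y_{2,1})(Ω₁) = +0.284394+0.054307i ; Y_{2,1}(Ω₂) = -0.293314-0.127765i ; Δ = -0.076478-0.052265i
  [+2]  conj(Y_{2,2})(Ω₁) = +0.060697+0.024058i ; Y_{2,2}(Ω₂) = +0.057829+0.062177i ; Δ = +0.002014+0.005165i
Total Σ_m = +0.050145+0.000000i. Multiply by 2.513274: +0.126027+0.000000i. P_2(cos γ) = 0.126027

0.126027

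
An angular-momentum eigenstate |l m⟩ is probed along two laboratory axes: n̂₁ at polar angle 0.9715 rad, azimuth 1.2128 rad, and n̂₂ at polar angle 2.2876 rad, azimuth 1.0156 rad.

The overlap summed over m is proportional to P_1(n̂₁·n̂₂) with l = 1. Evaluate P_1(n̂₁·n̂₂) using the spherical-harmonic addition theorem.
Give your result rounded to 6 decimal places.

0.239886

Term-by-term m-sum for l=1 (normalisation 4π/3 = 4.188790):
  m=-1: Y*=0.09996 + 0.26720j  Y=0.13730 - 0.22135j  product 0.07287 + 0.01456j
  m=+0: Y*=0.27560 + 0.00000j  Y=-0.32100 + 0.00000j  product -0.08847 + 0.00000j
  m=+1: Y*=-0.09996 + 0.26720j  Y=-0.13730 - 0.22135j  product 0.07287 - 0.01456j
Accumulated sum 0.05727 + 0.00000j; after 4π/(2l+1) scaling, 0.23989 + 0.00000j ⇒ P_1 = 0.239886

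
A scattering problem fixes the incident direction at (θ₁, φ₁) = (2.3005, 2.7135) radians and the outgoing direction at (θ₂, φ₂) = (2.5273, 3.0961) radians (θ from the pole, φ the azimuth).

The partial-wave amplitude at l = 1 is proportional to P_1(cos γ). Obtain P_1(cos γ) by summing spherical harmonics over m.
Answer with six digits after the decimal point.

0.943328

Summing Y*_{l m}(θ₁,φ₁)·Y_{l m}(θ₂,φ₂) over m ∈ [−1, 1]; prefactor 4π/(2·1+1) = 4.188790:
  m=-1: -0.234283+0.106907i × -0.198930-0.009056i = +0.047574-0.019145i  (running Σ = +0.047574-0.019145i)
  m=0: -0.325726-0.000000i × -0.399277+0.000000i = +0.130055+0.000000i  (running Σ = +0.177629-0.019145i)
  m=1: +0.234283+0.106907i × +0.198930-0.009056i = +0.047574+0.019145i  (running Σ = +0.225203+0.000000i)
Σ over m = +0.225203+0.000000i; ×(4π/3) → +0.943328+0.000000i. Real part: 0.943328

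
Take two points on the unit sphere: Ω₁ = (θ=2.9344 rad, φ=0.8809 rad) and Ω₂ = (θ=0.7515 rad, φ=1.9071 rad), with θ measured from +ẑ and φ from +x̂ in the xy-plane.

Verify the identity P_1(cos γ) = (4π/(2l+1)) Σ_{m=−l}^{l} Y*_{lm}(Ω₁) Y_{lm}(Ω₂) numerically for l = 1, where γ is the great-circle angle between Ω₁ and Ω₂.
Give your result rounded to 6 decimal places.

Summing Y*_{l m}(θ₁,φ₁)·Y_{l m}(θ₂,φ₂) over m ∈ [−1, 1]; prefactor 4π/(2·1+1) = 4.188790:
  m=-1: 0.04523 + 0.05482j × -0.07784 - 0.22267j = 0.00869 - 0.01434j  (running Σ = 0.00869 - 0.01434j)
  m=0: -0.47815 + 0.00000j × 0.35701 + 0.00000j = -0.17070 + 0.00000j  (running Σ = -0.16202 - 0.01434j)
  m=1: -0.04523 + 0.05482j × 0.07784 - 0.22267j = 0.00869 + 0.01434j  (running Σ = -0.15333 + 0.00000j)
Σ over m = -0.15333 + 0.00000j; ×(4π/3) → -0.64228 + 0.00000j. Real part: -0.642276

-0.642276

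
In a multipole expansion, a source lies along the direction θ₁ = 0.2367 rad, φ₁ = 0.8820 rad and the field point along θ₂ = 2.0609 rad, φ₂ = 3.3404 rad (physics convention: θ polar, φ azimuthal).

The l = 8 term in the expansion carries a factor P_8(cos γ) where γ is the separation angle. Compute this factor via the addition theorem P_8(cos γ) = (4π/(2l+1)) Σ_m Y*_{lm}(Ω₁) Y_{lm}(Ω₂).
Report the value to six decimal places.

0.252902

Summing Y*_{l m}(θ₁,φ₁)·Y_{l m}(θ₂,φ₂) over m ∈ [−8, 8]; prefactor 4π/(2·8+1) = 0.739198:
  term(m=-8) = +0.000001-0.000001i   from Y*(Ω₁)=+0.000003+0.000003i, Y(Ω₂)=-0.003721-0.189214i
  term(m=-7) = +0.000002-0.000031i   from Y*(Ω₁)=+0.000078-0.000009i, Y(Ω₂)=+0.071966-0.397413i
  term(m=-6) = -0.000196-0.000278i   from Y*(Ω₁)=+0.000452-0.000690i, Y(Ω₂)=+0.152241-0.383440i
  term(m=-5) = -0.000399-0.000112i   from Y*(Ω₁)=-0.001865-0.005979i, Y(Ω₂)=+0.036112-0.055511i
  term(m=-4) = +0.010413-0.004511i   from Y*(Ω₁)=-0.032667-0.013291i, Y(Ω₂)=-0.225282+0.229756i
  term(m=-3) = +0.015981-0.030788i   from Y*(Ω₁)=-0.127701+0.069034i, Y(Ω₂)=-0.197700+0.134218i
  term(m=-2) = +0.017733+0.085542i   from Y*(Ω₁)=-0.078881+0.403185i, Y(Ω₂)=+0.196056-0.082341i
  term(m=-1) = +0.149482+0.121672i   from Y*(Ω₁)=+0.427948+0.519786i, Y(Ω₂)=+0.280629-0.056538i
  term(m=+0) = -0.043904+0.000000i   from Y*(Ω₁)=+0.252799-0.000000i, Y(Ω₂)=-0.173673+0.000000i
  term(m=+1) = +0.149482-0.121672i   from Y*(Ω₁)=-0.427948+0.519786i, Y(Ω₂)=-0.280629-0.056538i
  term(m=+2) = +0.017733-0.085542i   from Y*(Ω₁)=-0.078881-0.403185i, Y(Ω₂)=+0.196056+0.082341i
  term(m=+3) = +0.015981+0.030788i   from Y*(Ω₁)=+0.127701+0.069034i, Y(Ω₂)=+0.197700+0.134218i
  term(m=+4) = +0.010413+0.004511i   from Y*(Ω₁)=-0.032667+0.013291i, Y(Ω₂)=-0.225282-0.229756i
  term(m=+5) = -0.000399+0.000112i   from Y*(Ω₁)=+0.001865-0.005979i, Y(Ω₂)=-0.036112-0.055511i
  term(m=+6) = -0.000196+0.000278i   from Y*(Ω₁)=+0.000452+0.000690i, Y(Ω₂)=+0.152241+0.383440i
  term(m=+7) = +0.000002+0.000031i   from Y*(Ω₁)=-0.000078-0.000009i, Y(Ω₂)=-0.071966-0.397413i
  term(m=+8) = +0.000001+0.000001i   from Y*(Ω₁)=+0.000003-0.000003i, Y(Ω₂)=-0.003721+0.189214i
Σ over m = +0.342130+0.000000i; ×(4π/17) → +0.252902+0.000000i. Real part: 0.252902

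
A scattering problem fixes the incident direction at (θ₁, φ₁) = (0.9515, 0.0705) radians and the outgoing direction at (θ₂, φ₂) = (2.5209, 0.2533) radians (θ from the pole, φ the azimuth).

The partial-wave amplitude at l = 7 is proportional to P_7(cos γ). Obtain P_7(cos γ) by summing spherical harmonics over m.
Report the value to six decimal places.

0.014201

Term-by-term m-sum for l=7 (normalisation 4π/15 = 0.837758):
  [-7]  conj(Y_{7,-7})(Ω₁) = (0.104536, 0.056229) ; Y_{7,-7}(Ω₂) = (-0.002262, -0.011026) ; Δ = (0.000384, -0.001280)
  [-6]  conj(Y_{7,-6})(Ω₁) = (0.288693, 0.129963) ; Y_{7,-6}(Ω₂) = (-0.003003, 0.058829) ; Δ = (-0.008512, 0.016593)
  [-5]  conj(Y_{7,-5})(Ω₁) = (0.416724, 0.153298) ; Y_{7,-5}(Ω₂) = (0.055621, -0.177108) ; Δ = (0.050329, -0.065279)
  [-4]  conj(Y_{7,-4})(Ω₁) = (0.248272, 0.071930) ; Y_{7,-4}(Ω₂) = (-0.202498, 0.324722) ; Δ = (-0.073632, 0.066054)
  [-3]  conj(Y_{7,-3})(Ω₁) = (-0.175415, -0.037664) ; Y_{7,-3}(Ω₂) = (0.346239, -0.329018) ; Δ = (-0.073128, 0.044674)
  [-2]  conj(Y_{7,-2})(Ω₁) = (-0.347516, -0.049327) ; Y_{7,-2}(Ω₂) = (-0.181767, 0.100863) ; Δ = (0.068142, -0.026085)
  [-1]  conj(Y_{7,-1})(Ω₁) = (0.036354, 0.002567) ; Y_{7,-1}(Ω₂) = (-0.291722, 0.075515) ; Δ = (-0.010799, 0.001996)
  [+0]  conj(Y_{7,0})(Ω₁) = (0.351618, -0.000000) ; Y_{7,0}(Ω₂) = (0.316775, 0.000000) ; Δ = (0.111384, 0.000000)
  [+1]  conj(Y_{7,1})(Ω₁) = (-0.036354, 0.002567) ; Y_{7,1}(Ω₂) = (0.291722, 0.075515) ; Δ = (-0.010799, -0.001996)
  [+2]  conj(Y_{7,2})(Ω₁) = (-0.347516, 0.049327) ; Y_{7,2}(Ω₂) = (-0.181767, -0.100863) ; Δ = (0.068142, 0.026085)
  [+3]  conj(Y_{7,3})(Ω₁) = (0.175415, -0.037664) ; Y_{7,3}(Ω₂) = (-0.346239, -0.329018) ; Δ = (-0.073128, -0.044674)
  [+4]  conj(Y_{7,4})(Ω₁) = (0.248272, -0.071930) ; Y_{7,4}(Ω₂) = (-0.202498, -0.324722) ; Δ = (-0.073632, -0.066054)
  [+5]  conj(Y_{7,5})(Ω₁) = (-0.416724, 0.153298) ; Y_{7,5}(Ω₂) = (-0.055621, -0.177108) ; Δ = (0.050329, 0.065279)
  [+6]  conj(Y_{7,6})(Ω₁) = (0.288693, -0.129963) ; Y_{7,6}(Ω₂) = (-0.003003, -0.058829) ; Δ = (-0.008512, -0.016593)
  [+7]  conj(Y_{7,7})(Ω₁) = (-0.104536, 0.056229) ; Y_{7,7}(Ω₂) = (0.002262, -0.011026) ; Δ = (0.000384, 0.001280)
Accumulated sum (0.016951, -0.000000); after 4π/(2l+1) scaling, (0.014201, -0.000000) ⇒ P_7 = 0.014201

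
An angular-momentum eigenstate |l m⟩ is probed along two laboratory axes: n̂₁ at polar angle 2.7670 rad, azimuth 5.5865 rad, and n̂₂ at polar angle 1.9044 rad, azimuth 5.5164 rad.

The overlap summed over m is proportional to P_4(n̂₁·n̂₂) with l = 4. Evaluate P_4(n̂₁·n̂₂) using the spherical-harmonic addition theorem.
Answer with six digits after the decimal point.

Term-by-term m-sum for l=4 (normalisation 4π/9 = 1.396263):
  [-4]  conj(Y_{4,-4})(Ω₁) = (-0.007438, -0.002756) ; Y_{4,-4}(Ω₂) = (-0.351743, 0.026236) ; Δ = (0.002688, 0.000774)
  [-3]  conj(Y_{4,-3})(Ω₁) = (0.028316, 0.049540) ; Y_{4,-3}(Ω₂) = (0.230450, -0.257738) ; Δ = (0.019294, 0.004118)
  [-2]  conj(Y_{4,-2})(Ω₁) = (0.040019, -0.223182) ; Y_{4,-2}(Ω₂) = (-0.002772, -0.074443) ; Δ = (-0.016725, -0.002360)
  [-1]  conj(Y_{4,-1})(Ω₁) = (-0.378436, 0.316614) ; Y_{4,-1}(Ω₂) = (0.237111, 0.228444) ; Δ = (-0.162060, -0.011379)
  [+0]  conj(Y_{4,0})(Ω₁) = (0.346151, -0.000000) ; Y_{4,0}(Ω₂) = (0.019643, 0.000000) ; Δ = (0.006799, 0.000000)
  [+1]  conj(Y_{4,1})(Ω₁) = (0.378436, 0.316614) ; Y_{4,1}(Ω₂) = (-0.237111, 0.228444) ; Δ = (-0.162060, 0.011379)
  [+2]  conj(Y_{4,2})(Ω₁) = (0.040019, 0.223182) ; Y_{4,2}(Ω₂) = (-0.002772, 0.074443) ; Δ = (-0.016725, 0.002360)
  [+3]  conj(Y_{4,3})(Ω₁) = (-0.028316, 0.049540) ; Y_{4,3}(Ω₂) = (-0.230450, -0.257738) ; Δ = (0.019294, -0.004118)
  [+4]  conj(Y_{4,4})(Ω₁) = (-0.007438, 0.002756) ; Y_{4,4}(Ω₂) = (-0.351743, -0.026236) ; Δ = (0.002688, -0.000774)
Total Σ_m = (-0.306806, -0.000000). Multiply by 1.396263: (-0.428383, -0.000000). P_4(cos γ) = -0.428383

-0.428383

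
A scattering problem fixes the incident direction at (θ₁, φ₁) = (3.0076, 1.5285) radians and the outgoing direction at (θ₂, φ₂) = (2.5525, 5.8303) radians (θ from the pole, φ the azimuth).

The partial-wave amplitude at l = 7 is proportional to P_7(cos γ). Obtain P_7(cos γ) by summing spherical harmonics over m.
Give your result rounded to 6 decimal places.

-0.217437

Addition theorem: P_7(cos γ) = (4π/15) Σ_m Y*_{lm}(Ω₁) Y_{lm}(Ω₂), m = −7…7:
  m=-7: Y*=-0.00000 - 0.00000j  Y=-0.00817 - 0.00023j  product 0.00000 + 0.00000j
  m=-6: Y*=0.00001 - 0.00000j  Y=0.04170 - 0.01884j  product 0.00000 - 0.00000j
  m=-5: Y*=0.00004 + 0.00018j  Y=-0.09920 + 0.11931j  product -0.00003 - 0.00001j
  m=-4: Y*=-0.00223 + 0.00038j  Y=0.08300 - 0.33807j  product -0.00006 + 0.00079j
  m=-3: Y*=-0.00254 - 0.01992j  Y=0.10273 + 0.47698j  product 0.00924 - 0.00326j
  m=-2: Y*=0.12382 - 0.01050j  Y=-0.18080 - 0.23056j  product -0.02481 - 0.02665j
  m=-1: Y*=0.02040 + 0.48203j  Y=-0.20756 - 0.10100j  product 0.04445 - 0.10211j
  m=+0: Y*=-0.83452 + 0.00000j  Y=0.38004 + 0.00000j  product -0.31715 + 0.00000j
  m=+1: Y*=-0.02040 + 0.48203j  Y=0.20756 - 0.10100j  product 0.04445 + 0.10211j
  m=+2: Y*=0.12382 + 0.01050j  Y=-0.18080 + 0.23056j  product -0.02481 + 0.02665j
  m=+3: Y*=0.00254 - 0.01992j  Y=-0.10273 + 0.47698j  product 0.00924 + 0.00326j
  m=+4: Y*=-0.00223 - 0.00038j  Y=0.08300 + 0.33807j  product -0.00006 - 0.00079j
  m=+5: Y*=-0.00004 + 0.00018j  Y=0.09920 + 0.11931j  product -0.00003 + 0.00001j
  m=+6: Y*=0.00001 + 0.00000j  Y=0.04170 + 0.01884j  product 0.00000 + 0.00000j
  m=+7: Y*=0.00000 - 0.00000j  Y=0.00817 - 0.00023j  product 0.00000 - 0.00000j
Total Σ_m = -0.25955 - 0.00000j. Multiply by 0.837758: -0.21744 - 0.00000j. P_7(cos γ) = -0.217437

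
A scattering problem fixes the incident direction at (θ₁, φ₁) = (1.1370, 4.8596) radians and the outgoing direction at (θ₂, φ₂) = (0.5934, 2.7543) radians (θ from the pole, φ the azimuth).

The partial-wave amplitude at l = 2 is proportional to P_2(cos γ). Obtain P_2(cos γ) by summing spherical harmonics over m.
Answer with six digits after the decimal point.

-0.487852

Term-by-term m-sum for l=2 (normalisation 4π/5 = 2.513274):
  m=-2: -0.304347-0.092289i × +0.086325+0.084478i = -0.018476-0.033677i  (running Σ = -0.018476-0.033677i)
  m=-1: +0.043218-0.291453i × -0.331618-0.135265i = -0.053755+0.090805i  (running Σ = -0.072231+0.057128i)
  m=0: -0.148233-0.000000i × +0.334928+0.000000i = -0.049647-0.000000i  (running Σ = -0.121879+0.057128i)
  m=1: -0.043218-0.291453i × +0.331618-0.135265i = -0.053755-0.090805i  (running Σ = -0.175634-0.033677i)
  m=2: -0.304347+0.092289i × +0.086325-0.084478i = -0.018476+0.033677i  (running Σ = -0.194110+0.000000i)
Σ over m = -0.194110+0.000000i; ×(4π/5) → -0.487852+0.000000i. Real part: -0.487852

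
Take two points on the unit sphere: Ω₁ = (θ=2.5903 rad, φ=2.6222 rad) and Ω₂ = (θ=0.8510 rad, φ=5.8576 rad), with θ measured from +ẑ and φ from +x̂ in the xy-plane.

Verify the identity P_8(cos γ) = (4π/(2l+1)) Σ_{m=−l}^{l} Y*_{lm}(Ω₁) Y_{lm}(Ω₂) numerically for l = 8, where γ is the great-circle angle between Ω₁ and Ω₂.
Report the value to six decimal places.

Summing Y*_{l m}(θ₁,φ₁)·Y_{l m}(θ₂,φ₂) over m ∈ [−8, 8]; prefactor 4π/(2·8+1) = 0.739198:
  m=-8: (-0.001544, 0.002478) × (-0.050866, -0.013700) = (0.000113, -0.000105)  (running Σ = (0.000113, -0.000105))
  m=-7: (-0.016724, 0.009010) × (-0.182301, 0.029887) = (0.002780, -0.002142)  (running Σ = (0.002892, -0.002247))
  m=-6: (-0.076812, -0.001939) × (-0.312420, 0.208315) = (0.024402, -0.015395)  (running Σ = (0.027294, -0.017643))
  m=-5: (-0.184174, -0.111561) × (-0.239757, 0.384869) = (0.087093, -0.044135)  (running Σ = (0.114387, -0.061778))
  m=-4: (-0.202188, -0.364216) × (-0.028045, 0.211964) = (0.082871, -0.032642)  (running Σ = (0.197258, -0.094420))
  m=-3: (0.006299, -0.499201) × (-0.066234, -0.218724) = (-0.109604, 0.031686)  (running Σ = (0.087653, -0.062734))
  m=-2: (0.102701, -0.174477) × (-0.231894, -0.264597) = (-0.069982, 0.013286)  (running Σ = (0.017671, -0.049448))
  m=-1: (-0.284178, 0.162480) × (0.067797, 0.030732) = (-0.024260, 0.002282)  (running Σ = (-0.006588, -0.047165))
  m=0: (-0.325109, -0.000000) × (0.362294, 0.000000) = (-0.117785, -0.000000)  (running Σ = (-0.124373, -0.047165))
  m=1: (0.284178, 0.162480) × (-0.067797, 0.030732) = (-0.024260, -0.002282)  (running Σ = (-0.148633, -0.049448))
  m=2: (0.102701, 0.174477) × (-0.231894, 0.264597) = (-0.069982, -0.013286)  (running Σ = (-0.218615, -0.062734))
  m=3: (-0.006299, -0.499201) × (0.066234, -0.218724) = (-0.109604, -0.031686)  (running Σ = (-0.328219, -0.094420))
  m=4: (-0.202188, 0.364216) × (-0.028045, -0.211964) = (0.082871, 0.032642)  (running Σ = (-0.245349, -0.061778))
  m=5: (0.184174, -0.111561) × (0.239757, 0.384869) = (0.087093, 0.044135)  (running Σ = (-0.158255, -0.017643))
  m=6: (-0.076812, 0.001939) × (-0.312420, -0.208315) = (0.024402, 0.015395)  (running Σ = (-0.133854, -0.002247))
  m=7: (0.016724, 0.009010) × (0.182301, 0.029887) = (0.002780, 0.002142)  (running Σ = (-0.131074, -0.000105))
  m=8: (-0.001544, -0.002478) × (-0.050866, 0.013700) = (0.000113, 0.000105)  (running Σ = (-0.130962, 0.000000))
Total Σ_m = (-0.130962, 0.000000). Multiply by 0.739198: (-0.096807, 0.000000). P_8(cos γ) = -0.096807

-0.096807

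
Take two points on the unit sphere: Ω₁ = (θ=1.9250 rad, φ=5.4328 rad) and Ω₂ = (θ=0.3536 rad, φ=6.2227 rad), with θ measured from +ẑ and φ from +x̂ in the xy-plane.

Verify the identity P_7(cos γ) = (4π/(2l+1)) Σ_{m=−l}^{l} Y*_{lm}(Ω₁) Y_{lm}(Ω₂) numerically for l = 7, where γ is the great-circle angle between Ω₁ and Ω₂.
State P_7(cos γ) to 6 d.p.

Term-by-term m-sum for l=7 (normalisation 4π/15 = 0.837758):
  term(m=-7) = (0.000069, 0.000065)   from Y*(Ω₁)=(0.302004, 0.103609), Y(Ω₂)=(0.000272, 0.000123)
  term(m=-6) = (-0.000036, -0.001336)   from Y*(Ω₁)=(-0.167928, -0.408618), Y(Ω₂)=(0.002829, 0.001074)
  term(m=-5) = (-0.001980, 0.002071)   from Y*(Ω₁)=(-0.066736, 0.134542), Y(Ω₂)=(0.018209, 0.005681)
  term(m=-4) = (-0.023632, 0.000426)   from Y*(Ω₁)=(-0.273373, 0.072708), Y(Ω₂)=(0.081122, 0.020019)
  term(m=-3) = (0.048019, 0.046739)   from Y*(Ω₁)=(0.217650, 0.145866), Y(Ω₂)=(0.251558, 0.046154)
  term(m=-2) = (0.000840, 0.093321)   from Y*(Ω₁)=(0.023737, 0.181603), Y(Ω₂)=(0.505835, 0.061491)
  term(m=-1) = (0.102797, -0.103727)   from Y*(Ω₁)=(0.190641, -0.217181), Y(Ω₂)=(0.504419, 0.030547)
  term(m=+0) = (-0.020344, 0.000000)   from Y*(Ω₁)=(0.151286, -0.000000), Y(Ω₂)=(-0.134477, 0.000000)
  term(m=+1) = (0.102797, 0.103727)   from Y*(Ω₁)=(-0.190641, -0.217181), Y(Ω₂)=(-0.504419, 0.030547)
  term(m=+2) = (0.000840, -0.093321)   from Y*(Ω₁)=(0.023737, -0.181603), Y(Ω₂)=(0.505835, -0.061491)
  term(m=+3) = (0.048019, -0.046739)   from Y*(Ω₁)=(-0.217650, 0.145866), Y(Ω₂)=(-0.251558, 0.046154)
  term(m=+4) = (-0.023632, -0.000426)   from Y*(Ω₁)=(-0.273373, -0.072708), Y(Ω₂)=(0.081122, -0.020019)
  term(m=+5) = (-0.001980, -0.002071)   from Y*(Ω₁)=(0.066736, 0.134542), Y(Ω₂)=(-0.018209, 0.005681)
  term(m=+6) = (-0.000036, 0.001336)   from Y*(Ω₁)=(-0.167928, 0.408618), Y(Ω₂)=(0.002829, -0.001074)
  term(m=+7) = (0.000069, -0.000065)   from Y*(Ω₁)=(-0.302004, 0.103609), Y(Ω₂)=(-0.000272, 0.000123)
Σ over m = (0.231812, -0.000000); ×(4π/15) → (0.194203, -0.000000). Real part: 0.194203

0.194203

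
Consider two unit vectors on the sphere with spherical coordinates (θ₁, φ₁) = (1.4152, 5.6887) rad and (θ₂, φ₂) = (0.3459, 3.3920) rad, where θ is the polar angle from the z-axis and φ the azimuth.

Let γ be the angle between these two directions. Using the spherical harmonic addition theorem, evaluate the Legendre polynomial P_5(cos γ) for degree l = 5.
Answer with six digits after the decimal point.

-0.139630

Summing Y*_{l m}(θ₁,φ₁)·Y_{l m}(θ₂,φ₂) over m ∈ [−5, 5]; prefactor 4π/(2·5+1) = 1.142397:
  [-5]  conj(Y_{5,-5})(Ω₁) = (-0.430532, -0.073534) ; Y_{5,-5}(Ω₂) = (-0.000652, 0.001975) ; Δ = (0.000426, -0.000802)
  [-4]  conj(Y_{5,-4})(Ω₁) = (-0.156495, -0.149832) ; Y_{5,-4}(Ω₂) = (0.009833, -0.015369) ; Δ = (-0.003842, 0.000932)
  [-3]  conj(Y_{5,-3})(Ω₁) = (0.055184, 0.255572) ; Y_{5,-3}(Ω₂) = (-0.068636, 0.064098) ; Δ = (-0.020169, -0.014004)
  [-2]  conj(Y_{5,-2})(Ω₁) = (-0.088631, 0.220733) ; Y_{5,-2}(Ω₂) = (0.266095, -0.145650) ; Δ = (0.008565, 0.071645)
  [-1]  conj(Y_{5,-1})(Ω₁) = (0.177171, -0.119780) ; Y_{5,-1}(Ω₂) = (-0.532207, 0.136126) ; Δ = (-0.077986, 0.087865)
  [+0]  conj(Y_{5,0})(Ω₁) = (0.242047, -0.000000) ; Y_{5,0}(Ω₂) = (0.263531, 0.000000) ; Δ = (0.063787, 0.000000)
  [+1]  conj(Y_{5,1})(Ω₁) = (-0.177171, -0.119780) ; Y_{5,1}(Ω₂) = (0.532207, 0.136126) ; Δ = (-0.077986, -0.087865)
  [+2]  conj(Y_{5,2})(Ω₁) = (-0.088631, -0.220733) ; Y_{5,2}(Ω₂) = (0.266095, 0.145650) ; Δ = (0.008565, -0.071645)
  [+3]  conj(Y_{5,3})(Ω₁) = (-0.055184, 0.255572) ; Y_{5,3}(Ω₂) = (0.068636, 0.064098) ; Δ = (-0.020169, 0.014004)
  [+4]  conj(Y_{5,4})(Ω₁) = (-0.156495, 0.149832) ; Y_{5,4}(Ω₂) = (0.009833, 0.015369) ; Δ = (-0.003842, -0.000932)
  [+5]  conj(Y_{5,5})(Ω₁) = (0.430532, -0.073534) ; Y_{5,5}(Ω₂) = (0.000652, 0.001975) ; Δ = (0.000426, 0.000802)
Σ over m = (-0.122225, -0.000000); ×(4π/11) → (-0.139630, -0.000000). Real part: -0.139630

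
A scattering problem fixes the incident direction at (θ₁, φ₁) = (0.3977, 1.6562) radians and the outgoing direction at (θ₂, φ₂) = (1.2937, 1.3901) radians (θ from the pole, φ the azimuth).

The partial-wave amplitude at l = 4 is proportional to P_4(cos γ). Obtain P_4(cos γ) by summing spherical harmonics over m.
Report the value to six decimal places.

Expand P_4 via completeness: Σ_{m} conj(Y_{4,m}) at Ω₁ times Y_{4,m} at Ω₂ —
  [-4]  conj(Y_{4,-4})(Ω₁) = (0.009382, 0.003336) ; Y_{4,-4}(Ω₂) = (0.284069, 0.250551) ; Δ = (0.001829, 0.003298)
  [-3]  conj(Y_{4,-3})(Ω₁) = (0.016989, -0.064852) ; Y_{4,-3}(Ω₂) = (-0.157204, 0.261018) ; Δ = (0.014257, 0.014630)
  [-2]  conj(Y_{4,-2})(Ω₁) = (-0.244770, -0.042220) ; Y_{4,-2}(Ω₂) = (0.137841, 0.052103) ; Δ = (-0.031540, -0.018573)
  [-1]  conj(Y_{4,-1})(Ω₁) = (-0.042508, 0.496515) ; Y_{4,-1}(Ω₂) = (-0.055395, 0.303218) ; Δ = (-0.148198, -0.040393)
  [+0]  conj(Y_{4,0})(Ω₁) = (0.294876, -0.000000) ; Y_{4,0}(Ω₂) = (0.100592, 0.000000) ; Δ = (0.029662, 0.000000)
  [+1]  conj(Y_{4,1})(Ω₁) = (0.042508, 0.496515) ; Y_{4,1}(Ω₂) = (0.055395, 0.303218) ; Δ = (-0.148198, 0.040393)
  [+2]  conj(Y_{4,2})(Ω₁) = (-0.244770, 0.042220) ; Y_{4,2}(Ω₂) = (0.137841, -0.052103) ; Δ = (-0.031540, 0.018573)
  [+3]  conj(Y_{4,3})(Ω₁) = (-0.016989, -0.064852) ; Y_{4,3}(Ω₂) = (0.157204, 0.261018) ; Δ = (0.014257, -0.014630)
  [+4]  conj(Y_{4,4})(Ω₁) = (0.009382, -0.003336) ; Y_{4,4}(Ω₂) = (0.284069, -0.250551) ; Δ = (0.001829, -0.003298)
Total Σ_m = (-0.297640, -0.000000). Multiply by 1.396263: (-0.415584, -0.000000). P_4(cos γ) = -0.415584

-0.415584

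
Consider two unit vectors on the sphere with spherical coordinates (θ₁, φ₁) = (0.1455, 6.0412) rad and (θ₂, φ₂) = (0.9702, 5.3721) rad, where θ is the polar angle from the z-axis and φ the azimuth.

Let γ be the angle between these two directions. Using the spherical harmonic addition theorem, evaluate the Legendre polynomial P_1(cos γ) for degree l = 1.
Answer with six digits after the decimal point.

Term-by-term m-sum for l=1 (normalisation 4π/3 = 4.188790):
  term(m=-1) = (0.011199, 0.008856)   from Y*(Ω₁)=(0.048633, -0.012004), Y(Ω₂)=(0.174693, 0.225224)
  term(m=+0) = (0.133490, 0.000000)   from Y*(Ω₁)=(0.483440, -0.000000), Y(Ω₂)=(0.276126, 0.000000)
  term(m=+1) = (0.011199, -0.008856)   from Y*(Ω₁)=(-0.048633, -0.012004), Y(Ω₂)=(-0.174693, 0.225224)
Accumulated sum (0.155889, 0.000000); after 4π/(2l+1) scaling, (0.652986, 0.000000) ⇒ P_1 = 0.652986

0.652986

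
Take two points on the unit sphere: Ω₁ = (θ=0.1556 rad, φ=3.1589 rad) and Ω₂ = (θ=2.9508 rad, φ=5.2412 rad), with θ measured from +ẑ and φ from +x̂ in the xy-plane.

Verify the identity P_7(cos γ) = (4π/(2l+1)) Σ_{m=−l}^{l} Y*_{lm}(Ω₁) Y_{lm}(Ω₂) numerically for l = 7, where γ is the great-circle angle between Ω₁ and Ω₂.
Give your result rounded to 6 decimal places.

Term-by-term m-sum for l=7 (normalisation 4π/15 = 0.837758):
  [-7]  conj(Y_{7,-7})(Ω₁) = -0.00000 - 0.00000j ; Y_{7,-7}(Ω₂) = 0.00000 + 0.00000j ; Δ = -0.00000 - 0.00000j
  [-6]  conj(Y_{7,-6})(Ω₁) = 0.00003 + 0.00000j ; Y_{7,-6}(Ω₂) = -0.00009 + 0.00000j ; Δ = -0.00000 - 0.00000j
  [-5]  conj(Y_{7,-5})(Ω₁) = -0.00038 - 0.00003j ; Y_{7,-5}(Ω₂) = 0.00050 - 0.00091j ; Δ = -0.00000 + 0.00000j
  [-4]  conj(Y_{7,-4})(Ω₁) = 0.00404 + 0.00028j ; Y_{7,-4}(Ω₂) = 0.00460 + 0.00760j ; Δ = 0.00002 + 0.00003j
  [-3]  conj(Y_{7,-3})(Ω₁) = -0.03076 - 0.00160j ; Y_{7,-3}(Ω₂) = -0.05452 + 0.00085j ; Δ = 0.00168 + 0.00006j
  [-2]  conj(Y_{7,-2})(Ω₁) = 0.16270 + 0.00563j ; Y_{7,-2}(Ω₂) = 0.11352 - 0.20145j ; Δ = 0.01961 - 0.03214j
  [-1]  conj(Y_{7,-1})(Ω₁) = -0.53520 - 0.00926j ; Y_{7,-1}(Ω₂) = 0.30231 + 0.51736j ; Δ = -0.15700 - 0.27969j
  [+0]  conj(Y_{7,0})(Ω₁) = 0.75211 + 0.00000j ; Y_{7,0}(Ω₂) = -0.60209 + 0.00000j ; Δ = -0.45284 + 0.00000j
  [+1]  conj(Y_{7,1})(Ω₁) = 0.53520 - 0.00926j ; Y_{7,1}(Ω₂) = -0.30231 + 0.51736j ; Δ = -0.15700 + 0.27969j
  [+2]  conj(Y_{7,2})(Ω₁) = 0.16270 - 0.00563j ; Y_{7,2}(Ω₂) = 0.11352 + 0.20145j ; Δ = 0.01961 + 0.03214j
  [+3]  conj(Y_{7,3})(Ω₁) = 0.03076 - 0.00160j ; Y_{7,3}(Ω₂) = 0.05452 + 0.00085j ; Δ = 0.00168 - 0.00006j
  [+4]  conj(Y_{7,4})(Ω₁) = 0.00404 - 0.00028j ; Y_{7,4}(Ω₂) = 0.00460 - 0.00760j ; Δ = 0.00002 - 0.00003j
  [+5]  conj(Y_{7,5})(Ω₁) = 0.00038 - 0.00003j ; Y_{7,5}(Ω₂) = -0.00050 - 0.00091j ; Δ = -0.00000 - 0.00000j
  [+6]  conj(Y_{7,6})(Ω₁) = 0.00003 - 0.00000j ; Y_{7,6}(Ω₂) = -0.00009 - 0.00000j ; Δ = -0.00000 + 0.00000j
  [+7]  conj(Y_{7,7})(Ω₁) = 0.00000 - 0.00000j ; Y_{7,7}(Ω₂) = -0.00000 + 0.00000j ; Δ = -0.00000 + 0.00000j
Σ over m = -0.72424 + 0.00000j; ×(4π/15) → -0.60674 + 0.00000j. Real part: -0.606741

-0.606741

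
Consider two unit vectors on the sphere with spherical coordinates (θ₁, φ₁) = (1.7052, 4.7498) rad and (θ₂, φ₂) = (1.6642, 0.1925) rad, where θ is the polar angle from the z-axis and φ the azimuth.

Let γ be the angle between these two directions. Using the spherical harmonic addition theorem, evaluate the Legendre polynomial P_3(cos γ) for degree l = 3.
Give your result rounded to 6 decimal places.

Addition theorem: P_3(cos γ) = (4π/7) Σ_m Y*_{lm}(Ω₁) Y_{lm}(Ω₂), m = −3…3:
  term(m=-3) = +0.075017+0.149429i   from Y*(Ω₁)=-0.045475+0.403482i, Y(Ω₂)=+0.345011-0.224810i
  term(m=-2) = -0.012101+0.003879i   from Y*(Ω₁)=+0.134110+0.010053i, Y(Ω₂)=-0.087573+0.035486i
  term(m=-1) = -0.013859-0.088644i   from Y*(Ω₁)=-0.010903+0.291308i, Y(Ω₂)=-0.302091+0.058882i
  term(m=+0) = +0.014975+0.000000i   from Y*(Ω₁)=+0.145527-0.000000i, Y(Ω₂)=+0.102902+0.000000i
  term(m=+1) = -0.013859+0.088644i   from Y*(Ω₁)=+0.010903+0.291308i, Y(Ω₂)=+0.302091+0.058882i
  term(m=+2) = -0.012101-0.003879i   from Y*(Ω₁)=+0.134110-0.010053i, Y(Ω₂)=-0.087573-0.035486i
  term(m=+3) = +0.075017-0.149429i   from Y*(Ω₁)=+0.045475+0.403482i, Y(Ω₂)=-0.345011-0.224810i
Σ over m = +0.113090+0.000000i; ×(4π/7) → +0.203018+0.000000i. Real part: 0.203018

0.203018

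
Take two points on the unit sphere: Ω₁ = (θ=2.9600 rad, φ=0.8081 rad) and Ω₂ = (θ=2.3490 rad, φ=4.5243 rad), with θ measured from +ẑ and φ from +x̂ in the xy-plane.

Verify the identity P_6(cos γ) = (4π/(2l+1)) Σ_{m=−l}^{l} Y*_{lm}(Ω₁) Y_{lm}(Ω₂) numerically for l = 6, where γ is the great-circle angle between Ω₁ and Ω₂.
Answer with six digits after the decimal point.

0.211591

Expand P_6 via completeness: Σ_{m} conj(Y_{6,m}) at Ω₁ times Y_{6,m} at Ω₂ —
  [-6]  conj(Y_{6,-6})(Ω₁) = 0.00000 - 0.00002j ; Y_{6,-6}(Ω₂) = -0.02698 - 0.05697j ; Δ = -0.00000 + 0.00000j
  [-5]  conj(Y_{6,-5})(Ω₁) = 0.00020 + 0.00025j ; Y_{6,-5}(Ω₂) = 0.17386 - 0.12686j ; Δ = 0.00007 + 0.00002j
  [-4]  conj(Y_{6,-4})(Ω₁) = -0.00364 - 0.00033j ; Y_{6,-4}(Ω₂) = 0.29623 + 0.27727j ; Δ = -0.00099 - 0.00111j
  [-3]  conj(Y_{6,-3})(Ω₁) = 0.02173 - 0.01896j ; Y_{6,-3}(Ω₂) = -0.21385 + 0.33788j ; Δ = 0.00176 + 0.01140j
  [-2]  conj(Y_{6,-2})(Ω₁) = -0.00698 + 0.15355j ; Y_{6,-2}(Ω₂) = -0.02209 - 0.00873j ; Δ = 0.00149 - 0.00333j
  [-1]  conj(Y_{6,-1})(Ω₁) = -0.34687 - 0.36299j ; Y_{6,-1}(Ω₂) = -0.06816 + 0.35811j ; Δ = 0.15363 - 0.09947j
  [+0]  conj(Y_{6,0})(Ω₁) = 0.69384 + 0.00000j ; Y_{6,0}(Ω₂) = -0.13407 + 0.00000j ; Δ = -0.09302 + 0.00000j
  [+1]  conj(Y_{6,1})(Ω₁) = 0.34687 - 0.36299j ; Y_{6,1}(Ω₂) = 0.06816 + 0.35811j ; Δ = 0.15363 + 0.09947j
  [+2]  conj(Y_{6,2})(Ω₁) = -0.00698 - 0.15355j ; Y_{6,2}(Ω₂) = -0.02209 + 0.00873j ; Δ = 0.00149 + 0.00333j
  [+3]  conj(Y_{6,3})(Ω₁) = -0.02173 - 0.01896j ; Y_{6,3}(Ω₂) = 0.21385 + 0.33788j ; Δ = 0.00176 - 0.01140j
  [+4]  conj(Y_{6,4})(Ω₁) = -0.00364 + 0.00033j ; Y_{6,4}(Ω₂) = 0.29623 - 0.27727j ; Δ = -0.00099 + 0.00111j
  [+5]  conj(Y_{6,5})(Ω₁) = -0.00020 + 0.00025j ; Y_{6,5}(Ω₂) = -0.17386 - 0.12686j ; Δ = 0.00007 - 0.00002j
  [+6]  conj(Y_{6,6})(Ω₁) = 0.00000 + 0.00002j ; Y_{6,6}(Ω₂) = -0.02698 + 0.05697j ; Δ = -0.00000 - 0.00000j
Σ over m = 0.21889 + 0.00000j; ×(4π/13) → 0.21159 + 0.00000j. Real part: 0.211591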